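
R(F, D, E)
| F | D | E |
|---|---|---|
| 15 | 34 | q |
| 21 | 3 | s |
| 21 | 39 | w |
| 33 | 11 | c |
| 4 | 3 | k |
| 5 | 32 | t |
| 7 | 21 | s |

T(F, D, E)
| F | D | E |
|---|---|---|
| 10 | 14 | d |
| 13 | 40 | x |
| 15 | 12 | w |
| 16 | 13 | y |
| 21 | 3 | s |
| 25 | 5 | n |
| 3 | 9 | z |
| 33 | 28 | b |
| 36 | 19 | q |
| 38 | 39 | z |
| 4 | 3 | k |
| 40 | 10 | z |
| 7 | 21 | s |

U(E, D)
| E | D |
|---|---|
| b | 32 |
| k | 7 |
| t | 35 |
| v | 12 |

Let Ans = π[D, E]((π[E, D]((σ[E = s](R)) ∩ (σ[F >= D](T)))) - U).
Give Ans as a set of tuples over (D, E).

σ[E = s]: keep tuples satisfying E = s → {(21, 3, s), (7, 21, s)}
σ[F >= D]: keep tuples satisfying F >= D → {(15, 12, w), (16, 13, y), (21, 3, s), (25, 5, n), (33, 28, b), (36, 19, q), (4, 3, k), (40, 10, z)}
Taking the intersection: {(21, 3, s)}
Projecting to E, D: {(s, 3)}
Taking the difference: {(s, 3)}
Projecting to D, E: {(3, s)}

{(3, s)}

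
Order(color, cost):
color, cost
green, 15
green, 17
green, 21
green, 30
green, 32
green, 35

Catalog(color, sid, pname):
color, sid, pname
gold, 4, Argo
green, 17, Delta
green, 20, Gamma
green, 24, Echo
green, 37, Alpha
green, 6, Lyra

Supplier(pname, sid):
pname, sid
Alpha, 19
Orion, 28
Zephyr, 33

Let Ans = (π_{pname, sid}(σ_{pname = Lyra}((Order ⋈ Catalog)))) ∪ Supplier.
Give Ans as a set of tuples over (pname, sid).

Order ⋈ Catalog (natural join on color): {(green, 15, 17, Delta), (green, 15, 20, Gamma), (green, 15, 24, Echo), (green, 15, 37, Alpha), (green, 15, 6, Lyra), (green, 17, 17, Delta), (green, 17, 20, Gamma), (green, 17, 24, Echo), (green, 17, 37, Alpha), (green, 17, 6, Lyra), (green, 21, 17, Delta), (green, 21, 20, Gamma), (green, 21, 24, Echo), (green, 21, 37, Alpha), (green, 21, 6, Lyra), (green, 30, 17, Delta), (green, 30, 20, Gamma), (green, 30, 24, Echo), (green, 30, 37, Alpha), (green, 30, 6, Lyra), (green, 32, 17, Delta), (green, 32, 20, Gamma), (green, 32, 24, Echo), (green, 32, 37, Alpha), (green, 32, 6, Lyra), (green, 35, 17, Delta), (green, 35, 20, Gamma), (green, 35, 24, Echo), (green, 35, 37, Alpha), (green, 35, 6, Lyra)}
σ[pname = Lyra]: keep tuples satisfying pname = Lyra → {(green, 15, 6, Lyra), (green, 17, 6, Lyra), (green, 21, 6, Lyra), (green, 30, 6, Lyra), (green, 32, 6, Lyra), (green, 35, 6, Lyra)}
Projecting to pname, sid (5 duplicate(s) eliminated): {(Lyra, 6)}
Union: {(Lyra, 6)} with {(Alpha, 19), (Orion, 28), (Zephyr, 33)} → {(Alpha, 19), (Lyra, 6), (Orion, 28), (Zephyr, 33)}

{(Alpha, 19), (Lyra, 6), (Orion, 28), (Zephyr, 33)}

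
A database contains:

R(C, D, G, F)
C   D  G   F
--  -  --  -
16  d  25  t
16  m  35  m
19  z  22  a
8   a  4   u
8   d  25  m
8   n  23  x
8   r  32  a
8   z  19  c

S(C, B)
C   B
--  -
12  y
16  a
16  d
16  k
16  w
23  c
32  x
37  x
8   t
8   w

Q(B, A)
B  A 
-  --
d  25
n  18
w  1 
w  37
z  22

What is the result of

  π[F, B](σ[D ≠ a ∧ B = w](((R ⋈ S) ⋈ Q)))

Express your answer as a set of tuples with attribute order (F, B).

Natural join on C: {(16, d, 25, t, a), (16, d, 25, t, d), (16, d, 25, t, k), (16, d, 25, t, w), (16, m, 35, m, a), (16, m, 35, m, d), (16, m, 35, m, k), (16, m, 35, m, w), (8, a, 4, u, t), (8, a, 4, u, w), (8, d, 25, m, t), (8, d, 25, m, w), (8, n, 23, x, t), (8, n, 23, x, w), (8, r, 32, a, t), (8, r, 32, a, w), (8, z, 19, c, t), (8, z, 19, c, w)}
Natural join on B: {(16, d, 25, t, d, 25), (16, d, 25, t, w, 1), (16, d, 25, t, w, 37), (16, m, 35, m, d, 25), (16, m, 35, m, w, 1), (16, m, 35, m, w, 37), (8, a, 4, u, w, 1), (8, a, 4, u, w, 37), (8, d, 25, m, w, 1), (8, d, 25, m, w, 37), (8, n, 23, x, w, 1), (8, n, 23, x, w, 37), (8, r, 32, a, w, 1), (8, r, 32, a, w, 37), (8, z, 19, c, w, 1), (8, z, 19, c, w, 37)}
Selection D ≠ a ∧ B = w: {(16, d, 25, t, w, 1), (16, d, 25, t, w, 37), (16, m, 35, m, w, 1), (16, m, 35, m, w, 37), (8, d, 25, m, w, 1), (8, d, 25, m, w, 37), (8, n, 23, x, w, 1), (8, n, 23, x, w, 37), (8, r, 32, a, w, 1), (8, r, 32, a, w, 37), (8, z, 19, c, w, 1), (8, z, 19, c, w, 37)}
Keep only column(s) F, B (7 duplicate(s) eliminated): {(a, w), (c, w), (m, w), (t, w), (x, w)}

{(a, w), (c, w), (m, w), (t, w), (x, w)}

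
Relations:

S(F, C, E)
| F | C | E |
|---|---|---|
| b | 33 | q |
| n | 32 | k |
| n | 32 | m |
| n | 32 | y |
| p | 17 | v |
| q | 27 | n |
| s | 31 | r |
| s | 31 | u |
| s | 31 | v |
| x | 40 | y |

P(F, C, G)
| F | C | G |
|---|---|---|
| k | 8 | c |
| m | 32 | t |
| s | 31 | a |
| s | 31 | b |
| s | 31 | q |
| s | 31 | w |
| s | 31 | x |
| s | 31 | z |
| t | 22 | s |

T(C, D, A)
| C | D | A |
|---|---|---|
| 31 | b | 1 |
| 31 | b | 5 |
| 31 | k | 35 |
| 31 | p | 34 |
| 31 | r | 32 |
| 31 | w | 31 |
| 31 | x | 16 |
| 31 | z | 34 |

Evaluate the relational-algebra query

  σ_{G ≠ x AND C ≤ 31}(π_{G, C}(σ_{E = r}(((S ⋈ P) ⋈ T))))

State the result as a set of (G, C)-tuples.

{(a, 31), (b, 31), (q, 31), (w, 31), (z, 31)}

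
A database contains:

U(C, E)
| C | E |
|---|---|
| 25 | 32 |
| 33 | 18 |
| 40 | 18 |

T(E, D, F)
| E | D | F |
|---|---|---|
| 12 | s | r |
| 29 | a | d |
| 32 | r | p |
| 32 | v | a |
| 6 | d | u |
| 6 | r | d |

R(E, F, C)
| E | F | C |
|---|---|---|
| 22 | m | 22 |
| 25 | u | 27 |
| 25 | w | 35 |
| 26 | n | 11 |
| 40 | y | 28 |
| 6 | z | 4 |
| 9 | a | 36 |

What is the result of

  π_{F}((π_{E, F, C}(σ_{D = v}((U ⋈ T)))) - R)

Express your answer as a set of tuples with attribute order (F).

{a}

Joining U and T on E yields {(25, 32, r, p), (25, 32, v, a)}.
σ[D = v]: keep tuples satisfying D = v → {(25, 32, v, a)}
π[E, F, C]: project onto (E, F, C) → {(32, a, 25)}
Difference: {(32, a, 25)} with {(22, m, 22), (25, u, 27), (25, w, 35), (26, n, 11), (40, y, 28), (6, z, 4), (9, a, 36)} → {(32, a, 25)}
π[F]: project onto (F) → {a}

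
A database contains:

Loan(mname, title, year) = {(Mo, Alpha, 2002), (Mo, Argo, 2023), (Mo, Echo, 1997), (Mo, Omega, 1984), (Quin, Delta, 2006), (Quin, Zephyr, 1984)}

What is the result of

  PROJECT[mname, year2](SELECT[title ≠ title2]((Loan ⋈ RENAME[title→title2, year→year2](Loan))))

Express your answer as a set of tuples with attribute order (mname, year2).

{(Mo, 1984), (Mo, 1997), (Mo, 2002), (Mo, 2023), (Quin, 1984), (Quin, 2006)}

ρ[title→title2, year→year2]: schema becomes (mname, title2, year2); tuples unchanged.
Joining Loan and RENAME[title→title2, year→year2](Loan) on mname yields {(Mo, Alpha, 2002, Alpha, 2002), (Mo, Alpha, 2002, Argo, 2023), (Mo, Alpha, 2002, Echo, 1997), (Mo, Alpha, 2002, Omega, 1984), (Mo, Argo, 2023, Alpha, 2002), (Mo, Argo, 2023, Argo, 2023), (Mo, Argo, 2023, Echo, 1997), (Mo, Argo, 2023, Omega, 1984), (Mo, Echo, 1997, Alpha, 2002), (Mo, Echo, 1997, Argo, 2023), (Mo, Echo, 1997, Echo, 1997), (Mo, Echo, 1997, Omega, 1984), (Mo, Omega, 1984, Alpha, 2002), (Mo, Omega, 1984, Argo, 2023), (Mo, Omega, 1984, Echo, 1997), (Mo, Omega, 1984, Omega, 1984), (Quin, Delta, 2006, Delta, 2006), (Quin, Delta, 2006, Zephyr, 1984), (Quin, Zephyr, 1984, Delta, 2006), (Quin, Zephyr, 1984, Zephyr, 1984)}.
Selection title ≠ title2: {(Mo, Alpha, 2002, Argo, 2023), (Mo, Alpha, 2002, Echo, 1997), (Mo, Alpha, 2002, Omega, 1984), (Mo, Argo, 2023, Alpha, 2002), (Mo, Argo, 2023, Echo, 1997), (Mo, Argo, 2023, Omega, 1984), (Mo, Echo, 1997, Alpha, 2002), (Mo, Echo, 1997, Argo, 2023), (Mo, Echo, 1997, Omega, 1984), (Mo, Omega, 1984, Alpha, 2002), (Mo, Omega, 1984, Argo, 2023), (Mo, Omega, 1984, Echo, 1997), (Quin, Delta, 2006, Zephyr, 1984), (Quin, Zephyr, 1984, Delta, 2006)}
Projecting to mname, year2 (8 duplicate(s) eliminated): {(Mo, 1984), (Mo, 1997), (Mo, 2002), (Mo, 2023), (Quin, 1984), (Quin, 2006)}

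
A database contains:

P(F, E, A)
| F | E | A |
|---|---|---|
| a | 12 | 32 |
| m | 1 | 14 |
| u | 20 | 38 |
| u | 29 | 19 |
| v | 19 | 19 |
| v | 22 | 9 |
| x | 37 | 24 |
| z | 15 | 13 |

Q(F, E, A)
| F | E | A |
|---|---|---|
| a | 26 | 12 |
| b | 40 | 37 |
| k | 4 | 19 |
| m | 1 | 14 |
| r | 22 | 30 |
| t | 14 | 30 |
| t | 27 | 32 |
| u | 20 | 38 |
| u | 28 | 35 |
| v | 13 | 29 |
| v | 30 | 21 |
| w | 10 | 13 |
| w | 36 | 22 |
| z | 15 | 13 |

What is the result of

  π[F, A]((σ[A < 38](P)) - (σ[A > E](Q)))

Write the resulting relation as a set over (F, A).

{(a, 32), (u, 19), (v, 19), (v, 9), (x, 24), (z, 13)}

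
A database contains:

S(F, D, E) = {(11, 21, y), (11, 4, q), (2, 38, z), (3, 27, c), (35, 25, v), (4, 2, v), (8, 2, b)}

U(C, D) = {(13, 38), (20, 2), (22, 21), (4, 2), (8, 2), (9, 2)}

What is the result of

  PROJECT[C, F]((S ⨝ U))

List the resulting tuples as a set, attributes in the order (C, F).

{(13, 2), (20, 4), (20, 8), (22, 11), (4, 4), (4, 8), (8, 4), (8, 8), (9, 4), (9, 8)}

Joining S and U on D yields {(11, 21, y, 22), (2, 38, z, 13), (4, 2, v, 20), (4, 2, v, 4), (4, 2, v, 8), (4, 2, v, 9), (8, 2, b, 20), (8, 2, b, 4), (8, 2, b, 8), (8, 2, b, 9)}.
π_{C, F} gives {(13, 2), (20, 4), (20, 8), (22, 11), (4, 4), (4, 8), (8, 4), (8, 8), (9, 4), (9, 8)}.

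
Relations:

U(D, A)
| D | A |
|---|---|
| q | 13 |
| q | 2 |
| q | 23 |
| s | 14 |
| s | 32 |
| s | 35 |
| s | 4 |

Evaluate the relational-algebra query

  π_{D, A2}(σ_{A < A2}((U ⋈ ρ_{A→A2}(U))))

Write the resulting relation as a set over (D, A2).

{(q, 13), (q, 23), (s, 14), (s, 32), (s, 35)}

ρ[A→A2]: schema becomes (D, A2); tuples unchanged.
U ⋈ ρ_{A→A2}(U) (natural join on D): {(q, 13, 13), (q, 13, 2), (q, 13, 23), (q, 2, 13), (q, 2, 2), (q, 2, 23), (q, 23, 13), (q, 23, 2), (q, 23, 23), (s, 14, 14), (s, 14, 32), (s, 14, 35), (s, 14, 4), (s, 32, 14), (s, 32, 32), (s, 32, 35), (s, 32, 4), (s, 35, 14), (s, 35, 32), (s, 35, 35), (s, 35, 4), (s, 4, 14), (s, 4, 32), (s, 4, 35), (s, 4, 4)}
Filtering on A < A2 leaves {(q, 13, 23), (q, 2, 13), (q, 2, 23), (s, 14, 32), (s, 14, 35), (s, 32, 35), (s, 4, 14), (s, 4, 32), (s, 4, 35)}.
Projecting to D, A2 (4 duplicate(s) eliminated): {(q, 13), (q, 23), (s, 14), (s, 32), (s, 35)}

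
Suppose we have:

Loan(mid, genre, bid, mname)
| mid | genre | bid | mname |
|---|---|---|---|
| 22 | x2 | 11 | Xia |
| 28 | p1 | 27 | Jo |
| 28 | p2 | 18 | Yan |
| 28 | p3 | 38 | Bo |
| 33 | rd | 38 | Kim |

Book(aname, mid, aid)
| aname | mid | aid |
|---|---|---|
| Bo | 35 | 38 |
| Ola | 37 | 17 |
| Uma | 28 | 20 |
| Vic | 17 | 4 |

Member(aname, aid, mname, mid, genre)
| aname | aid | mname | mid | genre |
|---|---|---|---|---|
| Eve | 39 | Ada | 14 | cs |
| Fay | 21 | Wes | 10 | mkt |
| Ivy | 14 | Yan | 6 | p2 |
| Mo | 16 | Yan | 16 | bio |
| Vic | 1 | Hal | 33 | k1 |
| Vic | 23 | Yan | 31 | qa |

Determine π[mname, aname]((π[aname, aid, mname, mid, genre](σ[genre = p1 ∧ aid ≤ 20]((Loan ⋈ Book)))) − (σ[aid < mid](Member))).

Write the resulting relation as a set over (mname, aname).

{(Jo, Uma)}

Joining Loan and Book on mid yields {(28, p1, 27, Jo, Uma, 20), (28, p2, 18, Yan, Uma, 20), (28, p3, 38, Bo, Uma, 20)}.
Apply σ_{genre = p1 ∧ aid ≤ 20}; surviving tuples: {(28, p1, 27, Jo, Uma, 20)}
π[aname, aid, mname, mid, genre]: project onto (aname, aid, mname, mid, genre) → {(Uma, 20, Jo, 28, p1)}
Apply σ_{aid < mid}; surviving tuples: {(Vic, 1, Hal, 33, k1), (Vic, 23, Yan, 31, qa)}
Set difference of the two operands is {(Uma, 20, Jo, 28, p1)}.
π[mname, aname]: project onto (mname, aname) → {(Jo, Uma)}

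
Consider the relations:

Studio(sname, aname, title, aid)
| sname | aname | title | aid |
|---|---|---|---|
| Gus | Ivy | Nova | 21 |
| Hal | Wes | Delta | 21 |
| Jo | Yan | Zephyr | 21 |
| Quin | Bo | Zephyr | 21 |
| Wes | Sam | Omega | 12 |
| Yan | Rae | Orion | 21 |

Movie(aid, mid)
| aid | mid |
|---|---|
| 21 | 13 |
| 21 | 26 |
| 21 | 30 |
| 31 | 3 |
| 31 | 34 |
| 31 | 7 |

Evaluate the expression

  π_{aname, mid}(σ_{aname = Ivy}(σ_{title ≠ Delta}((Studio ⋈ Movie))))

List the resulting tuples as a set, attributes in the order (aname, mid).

Joining Studio and Movie on aid yields {(Gus, Ivy, Nova, 21, 13), (Gus, Ivy, Nova, 21, 26), (Gus, Ivy, Nova, 21, 30), (Hal, Wes, Delta, 21, 13), (Hal, Wes, Delta, 21, 26), (Hal, Wes, Delta, 21, 30), (Jo, Yan, Zephyr, 21, 13), (Jo, Yan, Zephyr, 21, 26), (Jo, Yan, Zephyr, 21, 30), (Quin, Bo, Zephyr, 21, 13), (Quin, Bo, Zephyr, 21, 26), (Quin, Bo, Zephyr, 21, 30), (Yan, Rae, Orion, 21, 13), (Yan, Rae, Orion, 21, 26), (Yan, Rae, Orion, 21, 30)}.
σ[title ≠ Delta]: keep tuples satisfying title ≠ Delta → {(Gus, Ivy, Nova, 21, 13), (Gus, Ivy, Nova, 21, 26), (Gus, Ivy, Nova, 21, 30), (Jo, Yan, Zephyr, 21, 13), (Jo, Yan, Zephyr, 21, 26), (Jo, Yan, Zephyr, 21, 30), (Quin, Bo, Zephyr, 21, 13), (Quin, Bo, Zephyr, 21, 26), (Quin, Bo, Zephyr, 21, 30), (Yan, Rae, Orion, 21, 13), (Yan, Rae, Orion, 21, 26), (Yan, Rae, Orion, 21, 30)}
σ[aname = Ivy]: keep tuples satisfying aname = Ivy → {(Gus, Ivy, Nova, 21, 13), (Gus, Ivy, Nova, 21, 26), (Gus, Ivy, Nova, 21, 30)}
Keep only column(s) aname, mid: {(Ivy, 13), (Ivy, 26), (Ivy, 30)}

{(Ivy, 13), (Ivy, 26), (Ivy, 30)}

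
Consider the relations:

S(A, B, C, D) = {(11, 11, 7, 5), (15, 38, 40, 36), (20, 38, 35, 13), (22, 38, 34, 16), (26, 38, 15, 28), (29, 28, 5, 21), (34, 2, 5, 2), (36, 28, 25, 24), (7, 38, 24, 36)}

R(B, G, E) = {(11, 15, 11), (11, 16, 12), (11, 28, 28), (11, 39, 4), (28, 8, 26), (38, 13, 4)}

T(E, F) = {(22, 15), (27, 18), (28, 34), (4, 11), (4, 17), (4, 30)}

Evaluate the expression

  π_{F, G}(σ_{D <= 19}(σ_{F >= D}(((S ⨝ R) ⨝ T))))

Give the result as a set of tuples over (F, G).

Joining S and R on B yields {(11, 11, 7, 5, 15, 11), (11, 11, 7, 5, 16, 12), (11, 11, 7, 5, 28, 28), (11, 11, 7, 5, 39, 4), (15, 38, 40, 36, 13, 4), (20, 38, 35, 13, 13, 4), (22, 38, 34, 16, 13, 4), (26, 38, 15, 28, 13, 4), (29, 28, 5, 21, 8, 26), (36, 28, 25, 24, 8, 26), (7, 38, 24, 36, 13, 4)}.
Joining (S ⨝ R) and T on E yields {(11, 11, 7, 5, 28, 28, 34), (11, 11, 7, 5, 39, 4, 11), (11, 11, 7, 5, 39, 4, 17), (11, 11, 7, 5, 39, 4, 30), (15, 38, 40, 36, 13, 4, 11), (15, 38, 40, 36, 13, 4, 17), (15, 38, 40, 36, 13, 4, 30), (20, 38, 35, 13, 13, 4, 11), (20, 38, 35, 13, 13, 4, 17), (20, 38, 35, 13, 13, 4, 30), (22, 38, 34, 16, 13, 4, 11), (22, 38, 34, 16, 13, 4, 17), (22, 38, 34, 16, 13, 4, 30), (26, 38, 15, 28, 13, 4, 11), (26, 38, 15, 28, 13, 4, 17), (26, 38, 15, 28, 13, 4, 30), (7, 38, 24, 36, 13, 4, 11), (7, 38, 24, 36, 13, 4, 17), (7, 38, 24, 36, 13, 4, 30)}.
Selection F >= D: {(11, 11, 7, 5, 28, 28, 34), (11, 11, 7, 5, 39, 4, 11), (11, 11, 7, 5, 39, 4, 17), (11, 11, 7, 5, 39, 4, 30), (20, 38, 35, 13, 13, 4, 17), (20, 38, 35, 13, 13, 4, 30), (22, 38, 34, 16, 13, 4, 17), (22, 38, 34, 16, 13, 4, 30), (26, 38, 15, 28, 13, 4, 30)}
Selection D <= 19: {(11, 11, 7, 5, 28, 28, 34), (11, 11, 7, 5, 39, 4, 11), (11, 11, 7, 5, 39, 4, 17), (11, 11, 7, 5, 39, 4, 30), (20, 38, 35, 13, 13, 4, 17), (20, 38, 35, 13, 13, 4, 30), (22, 38, 34, 16, 13, 4, 17), (22, 38, 34, 16, 13, 4, 30)}
π_{F, G} gives {(11, 39), (17, 13), (17, 39), (30, 13), (30, 39), (34, 28)} (2 duplicate(s) eliminated).

{(11, 39), (17, 13), (17, 39), (30, 13), (30, 39), (34, 28)}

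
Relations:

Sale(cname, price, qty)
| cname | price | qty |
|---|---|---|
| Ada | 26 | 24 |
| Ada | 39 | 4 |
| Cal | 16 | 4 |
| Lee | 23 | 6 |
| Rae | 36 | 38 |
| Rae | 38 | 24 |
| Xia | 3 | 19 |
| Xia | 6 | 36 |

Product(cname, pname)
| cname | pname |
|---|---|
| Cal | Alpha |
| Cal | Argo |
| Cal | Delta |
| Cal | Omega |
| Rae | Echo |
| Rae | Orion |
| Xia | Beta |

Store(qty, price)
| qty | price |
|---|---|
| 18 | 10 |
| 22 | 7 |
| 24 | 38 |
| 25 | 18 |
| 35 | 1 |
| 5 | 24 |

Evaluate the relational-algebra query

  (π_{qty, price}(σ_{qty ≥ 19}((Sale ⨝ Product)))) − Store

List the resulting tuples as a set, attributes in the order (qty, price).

{(19, 3), (36, 6), (38, 36)}

Natural join on cname: {(Cal, 16, 4, Alpha), (Cal, 16, 4, Argo), (Cal, 16, 4, Delta), (Cal, 16, 4, Omega), (Rae, 36, 38, Echo), (Rae, 36, 38, Orion), (Rae, 38, 24, Echo), (Rae, 38, 24, Orion), (Xia, 3, 19, Beta), (Xia, 6, 36, Beta)}
σ[qty ≥ 19]: keep tuples satisfying qty ≥ 19 → {(Rae, 36, 38, Echo), (Rae, 36, 38, Orion), (Rae, 38, 24, Echo), (Rae, 38, 24, Orion), (Xia, 3, 19, Beta), (Xia, 6, 36, Beta)}
π_{qty, price} gives {(19, 3), (24, 38), (36, 6), (38, 36)} (2 duplicate(s) eliminated).
Taking the difference: {(19, 3), (36, 6), (38, 36)}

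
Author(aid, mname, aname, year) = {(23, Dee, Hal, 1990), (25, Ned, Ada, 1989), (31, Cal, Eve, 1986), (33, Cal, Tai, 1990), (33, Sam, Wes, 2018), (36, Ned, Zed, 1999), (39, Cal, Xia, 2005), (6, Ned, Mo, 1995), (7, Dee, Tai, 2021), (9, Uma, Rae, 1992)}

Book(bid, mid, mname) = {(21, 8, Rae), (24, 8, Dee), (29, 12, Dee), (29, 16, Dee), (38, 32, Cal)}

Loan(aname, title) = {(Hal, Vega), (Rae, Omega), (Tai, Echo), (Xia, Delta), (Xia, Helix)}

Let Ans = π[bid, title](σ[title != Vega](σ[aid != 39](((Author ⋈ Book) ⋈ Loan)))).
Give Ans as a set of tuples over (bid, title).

{(24, Echo), (29, Echo), (38, Echo)}

Joining Author and Book on mname yields {(23, Dee, Hal, 1990, 24, 8), (23, Dee, Hal, 1990, 29, 12), (23, Dee, Hal, 1990, 29, 16), (31, Cal, Eve, 1986, 38, 32), (33, Cal, Tai, 1990, 38, 32), (39, Cal, Xia, 2005, 38, 32), (7, Dee, Tai, 2021, 24, 8), (7, Dee, Tai, 2021, 29, 12), (7, Dee, Tai, 2021, 29, 16)}.
Joining (Author ⋈ Book) and Loan on aname yields {(23, Dee, Hal, 1990, 24, 8, Vega), (23, Dee, Hal, 1990, 29, 12, Vega), (23, Dee, Hal, 1990, 29, 16, Vega), (33, Cal, Tai, 1990, 38, 32, Echo), (39, Cal, Xia, 2005, 38, 32, Delta), (39, Cal, Xia, 2005, 38, 32, Helix), (7, Dee, Tai, 2021, 24, 8, Echo), (7, Dee, Tai, 2021, 29, 12, Echo), (7, Dee, Tai, 2021, 29, 16, Echo)}.
Filtering on aid != 39 leaves {(23, Dee, Hal, 1990, 24, 8, Vega), (23, Dee, Hal, 1990, 29, 12, Vega), (23, Dee, Hal, 1990, 29, 16, Vega), (33, Cal, Tai, 1990, 38, 32, Echo), (7, Dee, Tai, 2021, 24, 8, Echo), (7, Dee, Tai, 2021, 29, 12, Echo), (7, Dee, Tai, 2021, 29, 16, Echo)}.
Filtering on title != Vega leaves {(33, Cal, Tai, 1990, 38, 32, Echo), (7, Dee, Tai, 2021, 24, 8, Echo), (7, Dee, Tai, 2021, 29, 12, Echo), (7, Dee, Tai, 2021, 29, 16, Echo)}.
Projecting to bid, title (1 duplicate(s) eliminated): {(24, Echo), (29, Echo), (38, Echo)}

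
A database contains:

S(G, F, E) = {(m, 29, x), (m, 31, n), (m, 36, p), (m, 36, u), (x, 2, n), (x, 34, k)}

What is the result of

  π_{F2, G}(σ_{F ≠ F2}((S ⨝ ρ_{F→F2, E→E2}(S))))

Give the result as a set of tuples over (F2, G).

ρ[F→F2, E→E2]: schema becomes (G, F2, E2); tuples unchanged.
Joining S and ρ_{F→F2, E→E2}(S) on G yields {(m, 29, x, 29, x), (m, 29, x, 31, n), (m, 29, x, 36, p), (m, 29, x, 36, u), (m, 31, n, 29, x), (m, 31, n, 31, n), (m, 31, n, 36, p), (m, 31, n, 36, u), (m, 36, p, 29, x), (m, 36, p, 31, n), (m, 36, p, 36, p), (m, 36, p, 36, u), (m, 36, u, 29, x), (m, 36, u, 31, n), (m, 36, u, 36, p), (m, 36, u, 36, u), (x, 2, n, 2, n), (x, 2, n, 34, k), (x, 34, k, 2, n), (x, 34, k, 34, k)}.
σ[F ≠ F2]: keep tuples satisfying F ≠ F2 → {(m, 29, x, 31, n), (m, 29, x, 36, p), (m, 29, x, 36, u), (m, 31, n, 29, x), (m, 31, n, 36, p), (m, 31, n, 36, u), (m, 36, p, 29, x), (m, 36, p, 31, n), (m, 36, u, 29, x), (m, 36, u, 31, n), (x, 2, n, 34, k), (x, 34, k, 2, n)}
Projecting to F2, G (7 duplicate(s) eliminated): {(2, x), (29, m), (31, m), (34, x), (36, m)}

{(2, x), (29, m), (31, m), (34, x), (36, m)}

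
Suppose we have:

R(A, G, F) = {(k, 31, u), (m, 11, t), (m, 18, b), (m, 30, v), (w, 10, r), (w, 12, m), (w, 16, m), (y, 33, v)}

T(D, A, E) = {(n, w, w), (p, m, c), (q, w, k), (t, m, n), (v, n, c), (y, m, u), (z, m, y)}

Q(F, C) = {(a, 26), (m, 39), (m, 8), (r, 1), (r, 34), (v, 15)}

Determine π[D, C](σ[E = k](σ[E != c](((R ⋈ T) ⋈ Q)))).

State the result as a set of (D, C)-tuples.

{(q, 1), (q, 34), (q, 39), (q, 8)}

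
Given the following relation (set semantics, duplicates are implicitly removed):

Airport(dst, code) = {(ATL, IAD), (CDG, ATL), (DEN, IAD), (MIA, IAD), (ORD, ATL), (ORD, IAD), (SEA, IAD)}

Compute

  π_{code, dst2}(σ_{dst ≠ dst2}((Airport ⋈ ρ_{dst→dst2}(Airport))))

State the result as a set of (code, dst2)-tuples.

ρ[dst→dst2]: schema becomes (dst2, code); tuples unchanged.
Airport ⋈ ρ_{dst→dst2}(Airport) (natural join on code): {(ATL, IAD, ATL), (ATL, IAD, DEN), (ATL, IAD, MIA), (ATL, IAD, ORD), (ATL, IAD, SEA), (CDG, ATL, CDG), (CDG, ATL, ORD), (DEN, IAD, ATL), (DEN, IAD, DEN), (DEN, IAD, MIA), (DEN, IAD, ORD), (DEN, IAD, SEA), (MIA, IAD, ATL), (MIA, IAD, DEN), (MIA, IAD, MIA), (MIA, IAD, ORD), (MIA, IAD, SEA), (ORD, ATL, CDG), (ORD, ATL, ORD), (ORD, IAD, ATL), (ORD, IAD, DEN), (ORD, IAD, MIA), (ORD, IAD, ORD), (ORD, IAD, SEA), (SEA, IAD, ATL), (SEA, IAD, DEN), (SEA, IAD, MIA), (SEA, IAD, ORD), (SEA, IAD, SEA)}
σ[dst ≠ dst2]: keep tuples satisfying dst ≠ dst2 → {(ATL, IAD, DEN), (ATL, IAD, MIA), (ATL, IAD, ORD), (ATL, IAD, SEA), (CDG, ATL, ORD), (DEN, IAD, ATL), (DEN, IAD, MIA), (DEN, IAD, ORD), (DEN, IAD, SEA), (MIA, IAD, ATL), (MIA, IAD, DEN), (MIA, IAD, ORD), (MIA, IAD, SEA), (ORD, ATL, CDG), (ORD, IAD, ATL), (ORD, IAD, DEN), (ORD, IAD, MIA), (ORD, IAD, SEA), (SEA, IAD, ATL), (SEA, IAD, DEN), (SEA, IAD, MIA), (SEA, IAD, ORD)}
π_{code, dst2} gives {(ATL, CDG), (ATL, ORD), (IAD, ATL), (IAD, DEN), (IAD, MIA), (IAD, ORD), (IAD, SEA)} (15 duplicate(s) eliminated).

{(ATL, CDG), (ATL, ORD), (IAD, ATL), (IAD, DEN), (IAD, MIA), (IAD, ORD), (IAD, SEA)}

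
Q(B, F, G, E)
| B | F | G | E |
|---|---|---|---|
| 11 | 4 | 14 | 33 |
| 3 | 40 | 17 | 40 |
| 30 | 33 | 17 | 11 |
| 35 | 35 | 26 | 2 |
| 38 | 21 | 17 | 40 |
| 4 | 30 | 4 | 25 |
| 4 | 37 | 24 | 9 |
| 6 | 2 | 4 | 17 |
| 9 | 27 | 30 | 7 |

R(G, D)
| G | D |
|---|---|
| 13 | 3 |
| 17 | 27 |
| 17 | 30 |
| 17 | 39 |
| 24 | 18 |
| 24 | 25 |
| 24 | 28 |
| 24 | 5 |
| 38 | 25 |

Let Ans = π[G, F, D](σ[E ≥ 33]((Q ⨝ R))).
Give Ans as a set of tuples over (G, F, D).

{(17, 21, 27), (17, 21, 30), (17, 21, 39), (17, 40, 27), (17, 40, 30), (17, 40, 39)}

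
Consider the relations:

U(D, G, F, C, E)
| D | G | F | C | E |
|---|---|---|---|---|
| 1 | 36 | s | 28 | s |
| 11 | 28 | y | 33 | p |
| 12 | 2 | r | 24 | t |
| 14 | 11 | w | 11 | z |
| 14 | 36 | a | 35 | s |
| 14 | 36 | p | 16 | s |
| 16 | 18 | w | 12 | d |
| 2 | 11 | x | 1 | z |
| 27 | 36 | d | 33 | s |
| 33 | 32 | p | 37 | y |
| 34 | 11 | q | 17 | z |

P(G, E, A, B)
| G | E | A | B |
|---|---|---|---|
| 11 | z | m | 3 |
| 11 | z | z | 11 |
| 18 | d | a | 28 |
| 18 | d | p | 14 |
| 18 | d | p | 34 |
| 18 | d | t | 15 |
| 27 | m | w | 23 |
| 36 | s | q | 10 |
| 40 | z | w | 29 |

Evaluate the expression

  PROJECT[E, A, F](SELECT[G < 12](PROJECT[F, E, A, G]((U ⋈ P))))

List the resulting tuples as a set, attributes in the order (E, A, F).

{(z, m, q), (z, m, w), (z, m, x), (z, z, q), (z, z, w), (z, z, x)}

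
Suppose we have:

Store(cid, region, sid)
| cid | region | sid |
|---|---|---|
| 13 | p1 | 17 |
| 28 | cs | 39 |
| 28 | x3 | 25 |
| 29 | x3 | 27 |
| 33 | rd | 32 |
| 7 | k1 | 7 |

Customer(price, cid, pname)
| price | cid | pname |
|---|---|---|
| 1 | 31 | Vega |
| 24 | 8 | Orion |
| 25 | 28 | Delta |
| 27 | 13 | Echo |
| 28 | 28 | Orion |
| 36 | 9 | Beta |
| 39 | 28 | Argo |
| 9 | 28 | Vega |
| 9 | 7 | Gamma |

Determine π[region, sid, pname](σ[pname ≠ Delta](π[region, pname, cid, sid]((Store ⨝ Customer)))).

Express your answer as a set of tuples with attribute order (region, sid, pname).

Store ⋈ Customer (natural join on cid): {(13, p1, 17, 27, Echo), (28, cs, 39, 25, Delta), (28, cs, 39, 28, Orion), (28, cs, 39, 39, Argo), (28, cs, 39, 9, Vega), (28, x3, 25, 25, Delta), (28, x3, 25, 28, Orion), (28, x3, 25, 39, Argo), (28, x3, 25, 9, Vega), (7, k1, 7, 9, Gamma)}
Projecting to region, pname, cid, sid: {(cs, Argo, 28, 39), (cs, Delta, 28, 39), (cs, Orion, 28, 39), (cs, Vega, 28, 39), (k1, Gamma, 7, 7), (p1, Echo, 13, 17), (x3, Argo, 28, 25), (x3, Delta, 28, 25), (x3, Orion, 28, 25), (x3, Vega, 28, 25)}
σ[pname ≠ Delta]: keep tuples satisfying pname ≠ Delta → {(cs, Argo, 28, 39), (cs, Orion, 28, 39), (cs, Vega, 28, 39), (k1, Gamma, 7, 7), (p1, Echo, 13, 17), (x3, Argo, 28, 25), (x3, Orion, 28, 25), (x3, Vega, 28, 25)}
Projecting to region, sid, pname: {(cs, 39, Argo), (cs, 39, Orion), (cs, 39, Vega), (k1, 7, Gamma), (p1, 17, Echo), (x3, 25, Argo), (x3, 25, Orion), (x3, 25, Vega)}

{(cs, 39, Argo), (cs, 39, Orion), (cs, 39, Vega), (k1, 7, Gamma), (p1, 17, Echo), (x3, 25, Argo), (x3, 25, Orion), (x3, 25, Vega)}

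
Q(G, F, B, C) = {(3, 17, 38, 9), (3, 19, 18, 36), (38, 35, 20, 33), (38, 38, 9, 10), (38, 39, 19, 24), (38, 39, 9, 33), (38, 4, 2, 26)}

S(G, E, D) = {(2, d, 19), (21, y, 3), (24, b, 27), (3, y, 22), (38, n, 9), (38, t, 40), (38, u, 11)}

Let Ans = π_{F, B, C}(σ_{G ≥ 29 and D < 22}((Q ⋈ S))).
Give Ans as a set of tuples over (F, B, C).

Joining Q and S on G yields {(3, 17, 38, 9, y, 22), (3, 19, 18, 36, y, 22), (38, 35, 20, 33, n, 9), (38, 35, 20, 33, t, 40), (38, 35, 20, 33, u, 11), (38, 38, 9, 10, n, 9), (38, 38, 9, 10, t, 40), (38, 38, 9, 10, u, 11), (38, 39, 19, 24, n, 9), (38, 39, 19, 24, t, 40), (38, 39, 19, 24, u, 11), (38, 39, 9, 33, n, 9), (38, 39, 9, 33, t, 40), (38, 39, 9, 33, u, 11), (38, 4, 2, 26, n, 9), (38, 4, 2, 26, t, 40), (38, 4, 2, 26, u, 11)}.
Apply σ_{G ≥ 29 and D < 22}; surviving tuples: {(38, 35, 20, 33, n, 9), (38, 35, 20, 33, u, 11), (38, 38, 9, 10, n, 9), (38, 38, 9, 10, u, 11), (38, 39, 19, 24, n, 9), (38, 39, 19, 24, u, 11), (38, 39, 9, 33, n, 9), (38, 39, 9, 33, u, 11), (38, 4, 2, 26, n, 9), (38, 4, 2, 26, u, 11)}
π_{F, B, C} gives {(35, 20, 33), (38, 9, 10), (39, 19, 24), (39, 9, 33), (4, 2, 26)} (5 duplicate(s) eliminated).

{(35, 20, 33), (38, 9, 10), (39, 19, 24), (39, 9, 33), (4, 2, 26)}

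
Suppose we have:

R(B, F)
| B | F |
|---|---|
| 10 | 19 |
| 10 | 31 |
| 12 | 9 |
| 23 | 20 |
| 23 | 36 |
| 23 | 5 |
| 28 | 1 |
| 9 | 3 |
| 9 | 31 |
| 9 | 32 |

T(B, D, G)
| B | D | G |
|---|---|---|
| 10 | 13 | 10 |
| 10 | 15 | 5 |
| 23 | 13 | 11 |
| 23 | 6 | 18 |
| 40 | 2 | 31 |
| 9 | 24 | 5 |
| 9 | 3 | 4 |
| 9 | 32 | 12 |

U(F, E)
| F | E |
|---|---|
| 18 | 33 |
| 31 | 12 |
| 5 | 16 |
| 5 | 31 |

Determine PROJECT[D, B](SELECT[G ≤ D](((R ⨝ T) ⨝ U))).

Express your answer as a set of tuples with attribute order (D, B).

Natural join on B: {(10, 19, 13, 10), (10, 19, 15, 5), (10, 31, 13, 10), (10, 31, 15, 5), (23, 20, 13, 11), (23, 20, 6, 18), (23, 36, 13, 11), (23, 36, 6, 18), (23, 5, 13, 11), (23, 5, 6, 18), (9, 3, 24, 5), (9, 3, 3, 4), (9, 3, 32, 12), (9, 31, 24, 5), (9, 31, 3, 4), (9, 31, 32, 12), (9, 32, 24, 5), (9, 32, 3, 4), (9, 32, 32, 12)}
Natural join on F: {(10, 31, 13, 10, 12), (10, 31, 15, 5, 12), (23, 5, 13, 11, 16), (23, 5, 13, 11, 31), (23, 5, 6, 18, 16), (23, 5, 6, 18, 31), (9, 31, 24, 5, 12), (9, 31, 3, 4, 12), (9, 31, 32, 12, 12)}
σ[G ≤ D]: keep tuples satisfying G ≤ D → {(10, 31, 13, 10, 12), (10, 31, 15, 5, 12), (23, 5, 13, 11, 16), (23, 5, 13, 11, 31), (9, 31, 24, 5, 12), (9, 31, 32, 12, 12)}
π[D, B]: project onto (D, B) (1 duplicate(s) eliminated) → {(13, 10), (13, 23), (15, 10), (24, 9), (32, 9)}

{(13, 10), (13, 23), (15, 10), (24, 9), (32, 9)}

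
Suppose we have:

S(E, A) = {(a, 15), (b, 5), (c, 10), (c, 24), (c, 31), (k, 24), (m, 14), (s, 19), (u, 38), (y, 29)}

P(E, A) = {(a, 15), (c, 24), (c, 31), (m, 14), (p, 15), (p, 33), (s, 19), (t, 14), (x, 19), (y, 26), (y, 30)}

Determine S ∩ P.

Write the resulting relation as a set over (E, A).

{(a, 15), (c, 24), (c, 31), (m, 14), (s, 19)}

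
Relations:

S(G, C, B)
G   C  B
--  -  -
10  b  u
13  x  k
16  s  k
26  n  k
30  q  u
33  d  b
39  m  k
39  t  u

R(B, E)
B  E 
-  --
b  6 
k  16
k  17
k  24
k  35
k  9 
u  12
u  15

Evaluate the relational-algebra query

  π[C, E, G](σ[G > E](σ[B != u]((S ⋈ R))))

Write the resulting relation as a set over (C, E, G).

S ⋈ R (natural join on B): {(10, b, u, 12), (10, b, u, 15), (13, x, k, 16), (13, x, k, 17), (13, x, k, 24), (13, x, k, 35), (13, x, k, 9), (16, s, k, 16), (16, s, k, 17), (16, s, k, 24), (16, s, k, 35), (16, s, k, 9), (26, n, k, 16), (26, n, k, 17), (26, n, k, 24), (26, n, k, 35), (26, n, k, 9), (30, q, u, 12), (30, q, u, 15), (33, d, b, 6), (39, m, k, 16), (39, m, k, 17), (39, m, k, 24), (39, m, k, 35), (39, m, k, 9), (39, t, u, 12), (39, t, u, 15)}
σ[B != u]: keep tuples satisfying B != u → {(13, x, k, 16), (13, x, k, 17), (13, x, k, 24), (13, x, k, 35), (13, x, k, 9), (16, s, k, 16), (16, s, k, 17), (16, s, k, 24), (16, s, k, 35), (16, s, k, 9), (26, n, k, 16), (26, n, k, 17), (26, n, k, 24), (26, n, k, 35), (26, n, k, 9), (33, d, b, 6), (39, m, k, 16), (39, m, k, 17), (39, m, k, 24), (39, m, k, 35), (39, m, k, 9)}
σ[G > E]: keep tuples satisfying G > E → {(13, x, k, 9), (16, s, k, 9), (26, n, k, 16), (26, n, k, 17), (26, n, k, 24), (26, n, k, 9), (33, d, b, 6), (39, m, k, 16), (39, m, k, 17), (39, m, k, 24), (39, m, k, 35), (39, m, k, 9)}
Keep only column(s) C, E, G: {(d, 6, 33), (m, 16, 39), (m, 17, 39), (m, 24, 39), (m, 35, 39), (m, 9, 39), (n, 16, 26), (n, 17, 26), (n, 24, 26), (n, 9, 26), (s, 9, 16), (x, 9, 13)}

{(d, 6, 33), (m, 16, 39), (m, 17, 39), (m, 24, 39), (m, 35, 39), (m, 9, 39), (n, 16, 26), (n, 17, 26), (n, 24, 26), (n, 9, 26), (s, 9, 16), (x, 9, 13)}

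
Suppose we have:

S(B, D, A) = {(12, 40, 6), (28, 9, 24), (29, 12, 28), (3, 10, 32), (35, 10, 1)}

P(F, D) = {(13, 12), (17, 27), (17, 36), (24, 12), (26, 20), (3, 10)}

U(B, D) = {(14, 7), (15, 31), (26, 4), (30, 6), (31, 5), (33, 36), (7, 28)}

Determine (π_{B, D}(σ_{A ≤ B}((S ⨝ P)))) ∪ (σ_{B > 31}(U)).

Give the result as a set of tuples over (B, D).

Natural join on D: {(29, 12, 28, 13), (29, 12, 28, 24), (3, 10, 32, 3), (35, 10, 1, 3)}
σ[A ≤ B]: keep tuples satisfying A ≤ B → {(29, 12, 28, 13), (29, 12, 28, 24), (35, 10, 1, 3)}
Keep only column(s) B, D (1 duplicate(s) eliminated): {(29, 12), (35, 10)}
σ[B > 31]: keep tuples satisfying B > 31 → {(33, 36)}
Taking the union: {(29, 12), (33, 36), (35, 10)}

{(29, 12), (33, 36), (35, 10)}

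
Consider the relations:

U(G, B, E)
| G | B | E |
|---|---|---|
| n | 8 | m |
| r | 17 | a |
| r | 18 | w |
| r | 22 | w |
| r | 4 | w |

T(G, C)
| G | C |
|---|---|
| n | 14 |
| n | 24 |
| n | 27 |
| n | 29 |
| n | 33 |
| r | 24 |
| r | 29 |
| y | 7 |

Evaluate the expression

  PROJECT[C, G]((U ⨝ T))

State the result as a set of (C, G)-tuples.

Joining U and T on G yields {(n, 8, m, 14), (n, 8, m, 24), (n, 8, m, 27), (n, 8, m, 29), (n, 8, m, 33), (r, 17, a, 24), (r, 17, a, 29), (r, 18, w, 24), (r, 18, w, 29), (r, 22, w, 24), (r, 22, w, 29), (r, 4, w, 24), (r, 4, w, 29)}.
π[C, G]: project onto (C, G) (6 duplicate(s) eliminated) → {(14, n), (24, n), (24, r), (27, n), (29, n), (29, r), (33, n)}

{(14, n), (24, n), (24, r), (27, n), (29, n), (29, r), (33, n)}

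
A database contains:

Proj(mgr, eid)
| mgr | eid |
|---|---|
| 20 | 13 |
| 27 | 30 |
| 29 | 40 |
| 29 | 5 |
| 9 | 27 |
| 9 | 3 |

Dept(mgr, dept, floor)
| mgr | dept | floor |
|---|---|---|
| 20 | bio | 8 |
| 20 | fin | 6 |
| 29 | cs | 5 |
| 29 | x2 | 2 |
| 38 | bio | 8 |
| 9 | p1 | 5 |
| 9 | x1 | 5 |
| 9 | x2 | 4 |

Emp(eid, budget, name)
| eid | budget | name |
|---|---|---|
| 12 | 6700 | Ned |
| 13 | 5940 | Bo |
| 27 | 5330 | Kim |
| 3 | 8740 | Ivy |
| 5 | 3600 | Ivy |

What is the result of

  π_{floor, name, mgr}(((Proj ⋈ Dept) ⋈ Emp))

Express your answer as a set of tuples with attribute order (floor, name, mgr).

{(2, Ivy, 29), (4, Ivy, 9), (4, Kim, 9), (5, Ivy, 29), (5, Ivy, 9), (5, Kim, 9), (6, Bo, 20), (8, Bo, 20)}

Proj ⋈ Dept (natural join on mgr): {(20, 13, bio, 8), (20, 13, fin, 6), (29, 40, cs, 5), (29, 40, x2, 2), (29, 5, cs, 5), (29, 5, x2, 2), (9, 27, p1, 5), (9, 27, x1, 5), (9, 27, x2, 4), (9, 3, p1, 5), (9, 3, x1, 5), (9, 3, x2, 4)}
(Proj ⋈ Dept) ⋈ Emp (natural join on eid): {(20, 13, bio, 8, 5940, Bo), (20, 13, fin, 6, 5940, Bo), (29, 5, cs, 5, 3600, Ivy), (29, 5, x2, 2, 3600, Ivy), (9, 27, p1, 5, 5330, Kim), (9, 27, x1, 5, 5330, Kim), (9, 27, x2, 4, 5330, Kim), (9, 3, p1, 5, 8740, Ivy), (9, 3, x1, 5, 8740, Ivy), (9, 3, x2, 4, 8740, Ivy)}
Keep only column(s) floor, name, mgr (2 duplicate(s) eliminated): {(2, Ivy, 29), (4, Ivy, 9), (4, Kim, 9), (5, Ivy, 29), (5, Ivy, 9), (5, Kim, 9), (6, Bo, 20), (8, Bo, 20)}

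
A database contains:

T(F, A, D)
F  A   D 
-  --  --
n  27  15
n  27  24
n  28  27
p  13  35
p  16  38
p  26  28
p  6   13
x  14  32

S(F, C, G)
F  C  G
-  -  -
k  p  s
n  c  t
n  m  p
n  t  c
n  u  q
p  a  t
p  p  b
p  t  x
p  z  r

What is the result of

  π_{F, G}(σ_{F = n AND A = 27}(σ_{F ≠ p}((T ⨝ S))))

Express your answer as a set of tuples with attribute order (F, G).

{(n, c), (n, p), (n, q), (n, t)}

Joining T and S on F yields {(n, 27, 15, c, t), (n, 27, 15, m, p), (n, 27, 15, t, c), (n, 27, 15, u, q), (n, 27, 24, c, t), (n, 27, 24, m, p), (n, 27, 24, t, c), (n, 27, 24, u, q), (n, 28, 27, c, t), (n, 28, 27, m, p), (n, 28, 27, t, c), (n, 28, 27, u, q), (p, 13, 35, a, t), (p, 13, 35, p, b), (p, 13, 35, t, x), (p, 13, 35, z, r), (p, 16, 38, a, t), (p, 16, 38, p, b), (p, 16, 38, t, x), (p, 16, 38, z, r), (p, 26, 28, a, t), (p, 26, 28, p, b), (p, 26, 28, t, x), (p, 26, 28, z, r), (p, 6, 13, a, t), (p, 6, 13, p, b), (p, 6, 13, t, x), (p, 6, 13, z, r)}.
Selection F ≠ p: {(n, 27, 15, c, t), (n, 27, 15, m, p), (n, 27, 15, t, c), (n, 27, 15, u, q), (n, 27, 24, c, t), (n, 27, 24, m, p), (n, 27, 24, t, c), (n, 27, 24, u, q), (n, 28, 27, c, t), (n, 28, 27, m, p), (n, 28, 27, t, c), (n, 28, 27, u, q)}
Selection F = n AND A = 27: {(n, 27, 15, c, t), (n, 27, 15, m, p), (n, 27, 15, t, c), (n, 27, 15, u, q), (n, 27, 24, c, t), (n, 27, 24, m, p), (n, 27, 24, t, c), (n, 27, 24, u, q)}
Keep only column(s) F, G (4 duplicate(s) eliminated): {(n, c), (n, p), (n, q), (n, t)}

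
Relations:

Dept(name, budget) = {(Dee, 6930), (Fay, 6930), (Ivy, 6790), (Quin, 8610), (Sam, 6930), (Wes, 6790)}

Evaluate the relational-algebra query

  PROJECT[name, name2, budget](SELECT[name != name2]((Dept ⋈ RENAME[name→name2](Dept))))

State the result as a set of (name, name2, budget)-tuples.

{(Dee, Fay, 6930), (Dee, Sam, 6930), (Fay, Dee, 6930), (Fay, Sam, 6930), (Ivy, Wes, 6790), (Sam, Dee, 6930), (Sam, Fay, 6930), (Wes, Ivy, 6790)}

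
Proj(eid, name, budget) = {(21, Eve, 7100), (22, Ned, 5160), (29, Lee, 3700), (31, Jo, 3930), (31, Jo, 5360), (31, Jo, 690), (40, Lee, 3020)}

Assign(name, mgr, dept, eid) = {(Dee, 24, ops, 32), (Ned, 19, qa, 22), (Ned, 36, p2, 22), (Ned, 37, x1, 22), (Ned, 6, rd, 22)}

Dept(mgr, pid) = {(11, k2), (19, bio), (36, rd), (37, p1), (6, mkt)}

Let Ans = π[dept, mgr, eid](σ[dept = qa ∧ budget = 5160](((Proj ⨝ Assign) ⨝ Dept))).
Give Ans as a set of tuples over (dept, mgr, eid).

Joining Proj and Assign on eid, name yields {(22, Ned, 5160, 19, qa), (22, Ned, 5160, 36, p2), (22, Ned, 5160, 37, x1), (22, Ned, 5160, 6, rd)}.
Joining (Proj ⨝ Assign) and Dept on mgr yields {(22, Ned, 5160, 19, qa, bio), (22, Ned, 5160, 36, p2, rd), (22, Ned, 5160, 37, x1, p1), (22, Ned, 5160, 6, rd, mkt)}.
σ[dept = qa ∧ budget = 5160]: keep tuples satisfying dept = qa ∧ budget = 5160 → {(22, Ned, 5160, 19, qa, bio)}
Projecting to dept, mgr, eid: {(qa, 19, 22)}

{(qa, 19, 22)}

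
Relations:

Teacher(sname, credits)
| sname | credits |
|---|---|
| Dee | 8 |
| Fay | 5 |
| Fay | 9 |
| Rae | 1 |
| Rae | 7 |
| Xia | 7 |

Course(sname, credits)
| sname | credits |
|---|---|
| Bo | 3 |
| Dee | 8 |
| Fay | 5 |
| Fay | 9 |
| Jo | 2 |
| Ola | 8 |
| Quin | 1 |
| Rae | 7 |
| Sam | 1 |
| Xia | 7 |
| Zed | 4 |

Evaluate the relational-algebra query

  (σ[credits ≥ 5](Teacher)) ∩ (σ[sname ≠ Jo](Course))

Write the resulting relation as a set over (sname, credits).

{(Dee, 8), (Fay, 5), (Fay, 9), (Rae, 7), (Xia, 7)}

σ[credits ≥ 5]: keep tuples satisfying credits ≥ 5 → {(Dee, 8), (Fay, 5), (Fay, 9), (Rae, 7), (Xia, 7)}
σ[sname ≠ Jo]: keep tuples satisfying sname ≠ Jo → {(Bo, 3), (Dee, 8), (Fay, 5), (Fay, 9), (Ola, 8), (Quin, 1), (Rae, 7), (Sam, 1), (Xia, 7), (Zed, 4)}
Intersection: {(Dee, 8), (Fay, 5), (Fay, 9), (Rae, 7), (Xia, 7)} with {(Bo, 3), (Dee, 8), (Fay, 5), (Fay, 9), (Ola, 8), (Quin, 1), (Rae, 7), (Sam, 1), (Xia, 7), (Zed, 4)} → {(Dee, 8), (Fay, 5), (Fay, 9), (Rae, 7), (Xia, 7)}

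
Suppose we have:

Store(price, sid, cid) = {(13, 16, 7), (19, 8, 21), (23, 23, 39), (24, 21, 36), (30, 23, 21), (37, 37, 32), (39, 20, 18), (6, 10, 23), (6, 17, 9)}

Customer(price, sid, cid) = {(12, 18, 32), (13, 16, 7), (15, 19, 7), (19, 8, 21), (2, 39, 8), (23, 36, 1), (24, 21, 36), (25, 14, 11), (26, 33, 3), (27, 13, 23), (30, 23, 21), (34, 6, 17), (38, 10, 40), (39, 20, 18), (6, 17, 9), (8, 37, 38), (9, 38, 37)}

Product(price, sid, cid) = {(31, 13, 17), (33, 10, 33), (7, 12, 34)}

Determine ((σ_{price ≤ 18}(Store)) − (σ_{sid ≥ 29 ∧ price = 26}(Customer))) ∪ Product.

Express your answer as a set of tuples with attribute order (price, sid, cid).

{(13, 16, 7), (31, 13, 17), (33, 10, 33), (6, 10, 23), (6, 17, 9), (7, 12, 34)}

Apply σ_{price ≤ 18}; surviving tuples: {(13, 16, 7), (6, 10, 23), (6, 17, 9)}
Apply σ_{sid ≥ 29 ∧ price = 26}; surviving tuples: {(26, 33, 3)}
Taking the difference: {(13, 16, 7), (6, 10, 23), (6, 17, 9)}
Taking the union: {(13, 16, 7), (31, 13, 17), (33, 10, 33), (6, 10, 23), (6, 17, 9), (7, 12, 34)}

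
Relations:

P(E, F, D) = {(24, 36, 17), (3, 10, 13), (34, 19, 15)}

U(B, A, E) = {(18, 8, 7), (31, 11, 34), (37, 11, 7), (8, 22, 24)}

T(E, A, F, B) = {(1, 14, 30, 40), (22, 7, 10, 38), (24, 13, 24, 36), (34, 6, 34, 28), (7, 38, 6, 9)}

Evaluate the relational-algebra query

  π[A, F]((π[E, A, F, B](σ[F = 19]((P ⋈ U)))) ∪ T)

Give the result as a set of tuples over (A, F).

{(11, 19), (13, 24), (14, 30), (38, 6), (6, 34), (7, 10)}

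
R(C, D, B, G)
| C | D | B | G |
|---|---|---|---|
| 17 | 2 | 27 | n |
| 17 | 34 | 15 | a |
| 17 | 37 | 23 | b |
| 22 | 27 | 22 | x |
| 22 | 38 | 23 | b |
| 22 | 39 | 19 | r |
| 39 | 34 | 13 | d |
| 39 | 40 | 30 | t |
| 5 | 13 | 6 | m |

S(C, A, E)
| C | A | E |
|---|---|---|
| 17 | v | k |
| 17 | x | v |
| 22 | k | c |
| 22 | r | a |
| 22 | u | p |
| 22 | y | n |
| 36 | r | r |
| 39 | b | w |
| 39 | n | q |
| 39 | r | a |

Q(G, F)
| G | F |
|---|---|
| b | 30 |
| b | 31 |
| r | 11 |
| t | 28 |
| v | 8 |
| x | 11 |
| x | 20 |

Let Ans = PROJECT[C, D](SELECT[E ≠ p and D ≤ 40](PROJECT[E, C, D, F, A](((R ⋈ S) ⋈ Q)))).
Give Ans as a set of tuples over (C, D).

Natural join on C: {(17, 2, 27, n, v, k), (17, 2, 27, n, x, v), (17, 34, 15, a, v, k), (17, 34, 15, a, x, v), (17, 37, 23, b, v, k), (17, 37, 23, b, x, v), (22, 27, 22, x, k, c), (22, 27, 22, x, r, a), (22, 27, 22, x, u, p), (22, 27, 22, x, y, n), (22, 38, 23, b, k, c), (22, 38, 23, b, r, a), (22, 38, 23, b, u, p), (22, 38, 23, b, y, n), (22, 39, 19, r, k, c), (22, 39, 19, r, r, a), (22, 39, 19, r, u, p), (22, 39, 19, r, y, n), (39, 34, 13, d, b, w), (39, 34, 13, d, n, q), (39, 34, 13, d, r, a), (39, 40, 30, t, b, w), (39, 40, 30, t, n, q), (39, 40, 30, t, r, a)}
Natural join on G: {(17, 37, 23, b, v, k, 30), (17, 37, 23, b, v, k, 31), (17, 37, 23, b, x, v, 30), (17, 37, 23, b, x, v, 31), (22, 27, 22, x, k, c, 11), (22, 27, 22, x, k, c, 20), (22, 27, 22, x, r, a, 11), (22, 27, 22, x, r, a, 20), (22, 27, 22, x, u, p, 11), (22, 27, 22, x, u, p, 20), (22, 27, 22, x, y, n, 11), (22, 27, 22, x, y, n, 20), (22, 38, 23, b, k, c, 30), (22, 38, 23, b, k, c, 31), (22, 38, 23, b, r, a, 30), (22, 38, 23, b, r, a, 31), (22, 38, 23, b, u, p, 30), (22, 38, 23, b, u, p, 31), (22, 38, 23, b, y, n, 30), (22, 38, 23, b, y, n, 31), (22, 39, 19, r, k, c, 11), (22, 39, 19, r, r, a, 11), (22, 39, 19, r, u, p, 11), (22, 39, 19, r, y, n, 11), (39, 40, 30, t, b, w, 28), (39, 40, 30, t, n, q, 28), (39, 40, 30, t, r, a, 28)}
π[E, C, D, F, A]: project onto (E, C, D, F, A) → {(a, 22, 27, 11, r), (a, 22, 27, 20, r), (a, 22, 38, 30, r), (a, 22, 38, 31, r), (a, 22, 39, 11, r), (a, 39, 40, 28, r), (c, 22, 27, 11, k), (c, 22, 27, 20, k), (c, 22, 38, 30, k), (c, 22, 38, 31, k), (c, 22, 39, 11, k), (k, 17, 37, 30, v), (k, 17, 37, 31, v), (n, 22, 27, 11, y), (n, 22, 27, 20, y), (n, 22, 38, 30, y), (n, 22, 38, 31, y), (n, 22, 39, 11, y), (p, 22, 27, 11, u), (p, 22, 27, 20, u), (p, 22, 38, 30, u), (p, 22, 38, 31, u), (p, 22, 39, 11, u), (q, 39, 40, 28, n), (v, 17, 37, 30, x), (v, 17, 37, 31, x), (w, 39, 40, 28, b)}
Filtering on E ≠ p and D ≤ 40 leaves {(a, 22, 27, 11, r), (a, 22, 27, 20, r), (a, 22, 38, 30, r), (a, 22, 38, 31, r), (a, 22, 39, 11, r), (a, 39, 40, 28, r), (c, 22, 27, 11, k), (c, 22, 27, 20, k), (c, 22, 38, 30, k), (c, 22, 38, 31, k), (c, 22, 39, 11, k), (k, 17, 37, 30, v), (k, 17, 37, 31, v), (n, 22, 27, 11, y), (n, 22, 27, 20, y), (n, 22, 38, 30, y), (n, 22, 38, 31, y), (n, 22, 39, 11, y), (q, 39, 40, 28, n), (v, 17, 37, 30, x), (v, 17, 37, 31, x), (w, 39, 40, 28, b)}.
π[C, D]: project onto (C, D) (17 duplicate(s) eliminated) → {(17, 37), (22, 27), (22, 38), (22, 39), (39, 40)}

{(17, 37), (22, 27), (22, 38), (22, 39), (39, 40)}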